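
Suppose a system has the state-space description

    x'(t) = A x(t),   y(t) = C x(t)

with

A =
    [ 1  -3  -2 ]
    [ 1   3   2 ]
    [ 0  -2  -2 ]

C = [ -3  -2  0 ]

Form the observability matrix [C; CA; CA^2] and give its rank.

3

CA = [[-5, 3, 2]]
CA^2 = [[-2, 20, 12]]
Observability matrix O = [C; CA; CA^2] = [[-3, -2, 0], [-5, 3, 2], [-2, 20, 12]]
det(O) = (-3)·(3·12 - 2·20) - (-2)·((-5)·12 - 2·(-2)) + 0·((-5)·20 - 3·(-2)) = (-3)·(-4) - (-2)·(-56) + 0·(-94) = -100 ≠ 0, so rank(O) = 3.
rank(O) = 3 = n, so the pair (A, C) is completely observable.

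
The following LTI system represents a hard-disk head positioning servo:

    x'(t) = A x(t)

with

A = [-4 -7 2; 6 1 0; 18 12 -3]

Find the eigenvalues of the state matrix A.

det(sI - A) = s^3 - (tr A)s^2 + (M11 + M22 + M33)s - det A, where Mii is the 2×2 principal minor of A obtained by deleting row i and column i.
tr A = (-4) + 1 + (-3) = -6; M11 = 1·(-3) - 0·12 = -3 - 0 = -3; M22 = (-4)·(-3) - 2·18 = 12 - 36 = -24; M33 = (-4)·1 - (-7)·6 = -4 - (-42) = 38; sum of minors = 11.
det A = (-4)·(1·(-3) - 0·12) - (-7)·(6·(-3) - 0·18) + 2·(6·12 - 1·18) = (-4)·(-3) - (-7)·(-18) + 2·54 = -6.
So p(s) = det(sI - A) = s^3 + 6s^2 + 11s + 6.
Rational-root test: any integer root divides 6. Testing small divisors, s = -1 works: p(-1) = -1 + 6 + (-11) + 6 = 0, so (s + 1) is a factor.
Dividing, p(s) = (s + 1)(s^2 + 5s + 6).
Factor s^2 + 5s + 6: two numbers with sum -5 and product 6 are -2 and -3, so s^2 + 5s + 6 = (s + 2)(s + 3).
Hence p(s) = (s + 1) (s + 2) (s + 3), with roots -3, -2, -1.
All eigenvalues have negative real part, so the system is asymptotically stable.

-3, -2, -1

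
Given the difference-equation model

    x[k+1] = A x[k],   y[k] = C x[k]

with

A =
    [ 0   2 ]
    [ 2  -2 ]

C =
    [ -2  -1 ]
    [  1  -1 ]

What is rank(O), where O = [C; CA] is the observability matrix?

2

CA = [[-2, -2], [-2, 4]]
Observability matrix O = [C; CA] = [[-2, -1], [1, -1], [-2, -2], [-2, 4]]
Take the 2×2 submatrix of O formed by rows 1, 2: [[-2, -1], [1, -1]]. Its determinant is (-2)·(-1) - (-1)·1 = 2 - (-1) = 3 ≠ 0.
So rank(O) ≥ 2; since O has 2 columns, rank(O) = 2.
rank(O) = 2 = n, so the pair (A, C) is completely observable.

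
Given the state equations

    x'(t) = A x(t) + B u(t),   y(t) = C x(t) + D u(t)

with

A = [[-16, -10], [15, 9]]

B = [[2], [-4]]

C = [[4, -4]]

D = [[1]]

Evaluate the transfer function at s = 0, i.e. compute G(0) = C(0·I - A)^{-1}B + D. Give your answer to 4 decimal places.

G(0) = C(-A)^{-1}B + D = -C A^{-1} B + D.
det A = 6, so A^{-1} = (1/6)·adj(A) = [[3/2, 5/3], [-5/2, -8/3]]
A^{-1} B = [-11/3, 17/3]^T
C A^{-1} B = -112/3
G(0) = D - C A^{-1} B = 1 - (-112/3) = 115/3 ≈ 38.3333

38.3333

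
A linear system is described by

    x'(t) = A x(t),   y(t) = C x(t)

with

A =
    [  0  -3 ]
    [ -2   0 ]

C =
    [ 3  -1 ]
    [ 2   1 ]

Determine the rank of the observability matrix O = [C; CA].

2

CA = [[2, -9], [-2, -6]]
Observability matrix O = [C; CA] = [[3, -1], [2, 1], [2, -9], [-2, -6]]
Take the 2×2 submatrix of O formed by rows 1, 2: [[3, -1], [2, 1]]. Its determinant is 3·1 - (-1)·2 = 3 - (-2) = 5 ≠ 0.
So rank(O) ≥ 2; since O has 2 columns, rank(O) = 2.
rank(O) = 2 = n, so the pair (A, C) is completely observable.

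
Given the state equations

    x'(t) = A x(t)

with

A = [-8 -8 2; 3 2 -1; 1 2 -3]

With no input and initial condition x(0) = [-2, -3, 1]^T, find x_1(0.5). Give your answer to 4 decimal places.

3.1700

det(sI - A) = s^3 - (tr A)s^2 + (M11 + M22 + M33)s - det A, where Mii is the 2×2 principal minor of A obtained by deleting row i and column i.
tr A = (-8) + 2 + (-3) = -9; M11 = 2·(-3) - (-1)·2 = -6 - (-2) = -4; M22 = (-8)·(-3) - 2·1 = 24 - 2 = 22; M33 = (-8)·2 - (-8)·3 = -16 - (-24) = 8; sum of minors = 26.
det A = (-8)·(2·(-3) - (-1)·2) - (-8)·(3·(-3) - (-1)·1) + 2·(3·2 - 2·1) = (-8)·(-4) - (-8)·(-8) + 2·4 = -24.
So p(s) = det(sI - A) = s^3 + 9s^2 + 26s + 24.
Rational-root test: any integer root divides 24. Testing small divisors, s = -2 works: p(-2) = -8 + 36 + (-52) + 24 = 0, so (s + 2) is a factor.
Dividing, p(s) = (s + 2)(s^2 + 7s + 12).
Factor s^2 + 7s + 12: two numbers with sum -7 and product 12 are -3 and -4, so s^2 + 7s + 12 = (s + 3)(s + 4).
Hence p(s) = (s + 2) (s + 3) (s + 4), with roots -4, -3, -2.
The eigenvalues -4, -3, -2 are distinct and real, so A is diagonalisable and x(t) = e^{At} x(0) = V diag(e^{λ_i t}) V^{-1} x(0), where the columns of V are the eigenvectors.
λ = -4: A - (-4)I = [[-4, -8, 2], [3, 6, -1], [1, 2, 1]]. v must be orthogonal to every row; (row 1) × (row 2) = [-4, 2, 0], so take v_1 = [2, -1, 0]^T.
λ = -3: A - (-3)I = [[-5, -8, 2], [3, 5, -1], [1, 2, 0]]. v must be orthogonal to every row; (row 1) × (row 2) = [-2, 1, -1], so take v_2 = [-2, 1, -1]^T.
λ = -2: A - (-2)I = [[-6, -8, 2], [3, 4, -1], [1, 2, -1]]. v must be orthogonal to every row; (row 1) × (row 3) = [4, -4, -4], so take v_3 = [-1, 1, 1]^T.
V = [v_1 v_2 v_3] = [[2, -2, -1], [-1, 1, 1], [0, -1, 1]] has det V = 1, so V^{-1} = adj(V)/det V = [[2, 3, -1], [1, 2, -1], [1, 2, 0]].
Modal coordinates z(0) = V^{-1} x(0): 2·(-2) + 3·(-3) + (-1)·1 = -14; 1·(-2) + 2·(-3) + (-1)·1 = -9; 1·(-2) + 2·(-3) + 0·1 = -8; so z(0) = [-14, -9, -8]^T.
x_1(t) = Σ_i (v_i)_1 · z_i(0) · e^{λ_i t} (row 1 of V times the modal terms).
x_1(0.5) = 2·(-14)·e^{-4·0.5} + (-2)·(-9)·e^{-3·0.5} + (-1)·(-8)·e^{-2·0.5} = (-28)·0.135335 + 18·0.223130 + 8·0.367879 = 3.1700.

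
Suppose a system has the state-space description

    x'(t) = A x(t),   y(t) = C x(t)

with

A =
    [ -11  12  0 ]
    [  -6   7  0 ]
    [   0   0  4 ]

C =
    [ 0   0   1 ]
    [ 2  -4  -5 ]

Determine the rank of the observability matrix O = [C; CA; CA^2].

2

CA = [[0, 0, 4], [2, -4, -20]]
CA^2 = [[0, 0, 16], [2, -4, -80]]
Observability matrix O = [C; CA; CA^2] = [[0, 0, 1], [2, -4, -5], [0, 0, 4], [2, -4, -20], [0, 0, 16], [2, -4, -80]]
The columns c1, c2, c3 of O are linearly dependent: 2·c1 + c2 = 0 (check each entry), so rank(O) ≤ 2.
The 2×2 minor from rows 1, 2, columns 1, 3 is 0·(-5) - 1·2 = 0 - 2 = -2 ≠ 0, so rank(O) = 2.
rank(O) = 2 < n = 3, so the pair (A, C) is not completely observable.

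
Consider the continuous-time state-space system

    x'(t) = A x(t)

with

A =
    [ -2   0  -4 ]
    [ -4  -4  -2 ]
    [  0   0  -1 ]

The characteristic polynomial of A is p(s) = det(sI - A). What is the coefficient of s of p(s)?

Expand det(sI - A) for the 3×3 matrix.
p(s) = s^3 + 7s^2 + 14s + 8.
(Check: constant term = det(-A) = (-1)^3 det A = 8; coefficient of s^2 = -tr A = 7.)
The coefficient of s is 14.

14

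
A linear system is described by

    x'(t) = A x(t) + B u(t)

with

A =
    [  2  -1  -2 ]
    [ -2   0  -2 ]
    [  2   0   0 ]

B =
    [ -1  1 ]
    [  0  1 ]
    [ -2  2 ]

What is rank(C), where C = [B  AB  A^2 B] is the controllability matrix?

AB = [[2, -3], [6, -6], [-2, 2]]
A^2B = [[2, -4], [0, 2], [4, -6]]
Controllability matrix C = [B  AB  A^2B] = [[-1, 1, 2, -3, 2, -4], [0, 1, 6, -6, 0, 2], [-2, 2, -2, 2, 4, -6]]
Take the 3×3 submatrix of C formed by columns 1, 2, 3: [[-1, 1, 2], [0, 1, 6], [-2, 2, -2]]. Its determinant is (-1)·(1·(-2) - 6·2) - 1·(0·(-2) - 6·(-2)) + 2·(0·2 - 1·(-2)) = (-1)·(-14) - 1·12 + 2·2 = 6 ≠ 0.
So rank(C) ≥ 3; since C has 3 rows, rank(C) = 3.
rank(C) = 3 = n, so the pair (A, B) is completely controllable.

3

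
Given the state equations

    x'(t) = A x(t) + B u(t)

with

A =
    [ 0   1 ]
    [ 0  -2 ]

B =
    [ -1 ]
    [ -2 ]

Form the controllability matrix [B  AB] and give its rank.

2

AB = [[-2], [4]]
Controllability matrix C = [B  AB] = [[-1, -2], [-2, 4]]
det(C) = (-1)·4 - (-2)·(-2) = -4 - 4 = -8 ≠ 0, so rank(C) = 2.
rank(C) = 2 = n, so the pair (A, B) is completely controllable.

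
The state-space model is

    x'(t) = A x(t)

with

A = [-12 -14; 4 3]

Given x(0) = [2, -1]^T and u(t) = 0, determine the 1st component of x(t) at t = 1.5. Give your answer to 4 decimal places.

det(sI - A) = s^2 - (tr A)s + det A, with tr A = (-12) + 3 = -9 and det A = (-12)·3 - (-14)·4 = -36 - (-56) = 20.
So p(s) = det(sI - A) = s^2 + 9s + 20.
Factor s^2 + 9s + 20: two numbers with sum -9 and product 20 are -4 and -5, so s^2 + 9s + 20 = (s + 4)(s + 5).
Hence p(s) = (s + 4) (s + 5), with roots -5, -4.
The eigenvalues -5, -4 are distinct and real, so A is diagonalisable and x(t) = e^{At} x(0) = V diag(e^{λ_i t}) V^{-1} x(0), where the columns of V are the eigenvectors.
λ = -5: A - (-5)I = [[-7, -14], [4, 8]]. Row 1 gives (-7)·v1 + (-14)·v2 = 0, so take v_1 = [2, -1]^T.
λ = -4: A - (-4)I = [[-8, -14], [4, 7]]. Row 1 gives (-8)·v1 + (-14)·v2 = 0, so take v_2 = [7, -4]^T.
V = [v_1 v_2] = [[2, 7], [-1, -4]] has det V = -1, so V^{-1} = adj(V)/det V = [[4, 7], [-1, -2]].
Modal coordinates z(0) = V^{-1} x(0): 4·2 + 7·(-1) = 1; (-1)·2 + (-2)·(-1) = 0; so z(0) = [1, 0]^T.
x_1(t) = Σ_i (v_i)_1 · z_i(0) · e^{λ_i t} (row 1 of V times the modal terms).
x_1(1.5) = 2·1·e^{-5·1.5} + 7·0·e^{-4·1.5} = 2·0.000553 + 0·0.002479 = 0.0011.

0.0011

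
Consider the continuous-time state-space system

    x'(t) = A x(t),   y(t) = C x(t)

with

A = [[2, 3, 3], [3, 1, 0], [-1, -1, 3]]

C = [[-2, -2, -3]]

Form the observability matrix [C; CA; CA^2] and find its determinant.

153

CA = [[-7, -5, -15]]
CA^2 = [[-14, -11, -66]]
Observability matrix O = [C; CA; CA^2] = [[-2, -2, -3], [-7, -5, -15], [-14, -11, -66]]
Expanding along the first row, det(O) = (-2)·((-5)·(-66) - (-15)·(-11)) - (-2)·((-7)·(-66) - (-15)·(-14)) + (-3)·((-7)·(-11) - (-5)·(-14)) = (-2)·165 - (-2)·252 + (-3)·7 = 153
Since det(O) ≠ 0, rank(O) = 3 and the system is completely observable.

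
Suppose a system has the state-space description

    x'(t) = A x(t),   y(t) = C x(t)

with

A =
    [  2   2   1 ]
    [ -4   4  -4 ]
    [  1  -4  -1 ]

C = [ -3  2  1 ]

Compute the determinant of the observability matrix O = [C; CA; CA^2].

198

CA = [[-13, -2, -12]]
CA^2 = [[-30, 14, 7]]
Observability matrix O = [C; CA; CA^2] = [[-3, 2, 1], [-13, -2, -12], [-30, 14, 7]]
Expanding along the first row, det(O) = (-3)·((-2)·7 - (-12)·14) - 2·((-13)·7 - (-12)·(-30)) + 1·((-13)·14 - (-2)·(-30)) = (-3)·154 - 2·(-451) + 1·(-242) = 198
Since det(O) ≠ 0, rank(O) = 3 and the system is completely observable.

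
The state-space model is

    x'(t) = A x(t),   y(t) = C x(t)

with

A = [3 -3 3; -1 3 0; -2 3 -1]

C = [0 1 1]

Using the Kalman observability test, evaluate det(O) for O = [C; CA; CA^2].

-5

CA = [[-3, 6, -1]]
CA^2 = [[-13, 24, -8]]
Observability matrix O = [C; CA; CA^2] = [[0, 1, 1], [-3, 6, -1], [-13, 24, -8]]
Expanding along the first row, det(O) = 0·(6·(-8) - (-1)·24) - 1·((-3)·(-8) - (-1)·(-13)) + 1·((-3)·24 - 6·(-13)) = 0·(-24) - 1·11 + 1·6 = -5
Since det(O) ≠ 0, rank(O) = 3 and the system is completely observable.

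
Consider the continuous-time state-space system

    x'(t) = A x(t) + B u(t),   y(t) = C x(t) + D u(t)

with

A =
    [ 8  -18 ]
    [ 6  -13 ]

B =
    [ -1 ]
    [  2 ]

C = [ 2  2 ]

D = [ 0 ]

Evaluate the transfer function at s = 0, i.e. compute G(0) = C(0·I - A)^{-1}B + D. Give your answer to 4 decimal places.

-35.5000

G(0) = C(-A)^{-1}B + D = -C A^{-1} B + D.
det A = 4, so A^{-1} = (1/4)·adj(A) = [[-13/4, 9/2], [-3/2, 2]]
A^{-1} B = [49/4, 11/2]^T
C A^{-1} B = 71/2
G(0) = D - C A^{-1} B = 0 - (71/2) = -71/2 ≈ -35.5000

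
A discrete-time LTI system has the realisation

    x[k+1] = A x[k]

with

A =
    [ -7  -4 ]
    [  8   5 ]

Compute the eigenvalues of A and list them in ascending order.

det(zI - A) = z^2 - (tr A)z + det A, with tr A = (-7) + 5 = -2 and det A = (-7)·5 - (-4)·8 = -35 - (-32) = -3.
So p(z) = det(zI - A) = z^2 + 2z - 3.
Factor z^2 + 2z - 3: two numbers with sum -2 and product -3 are 1 and -3, so z^2 + 2z - 3 = (z - 1)(z + 3).
Hence p(z) = (z - 1) (z + 3), with roots -3, 1.

-3, 1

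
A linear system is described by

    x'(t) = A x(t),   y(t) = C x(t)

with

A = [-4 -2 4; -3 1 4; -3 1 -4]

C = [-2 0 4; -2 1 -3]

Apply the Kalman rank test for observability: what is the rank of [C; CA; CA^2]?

3

CA = [[-4, 8, -24], [14, 2, 8]]
CA^2 = [[64, -8, 112], [-86, -18, 32]]
Observability matrix O = [C; CA; CA^2] = [[-2, 0, 4], [-2, 1, -3], [-4, 8, -24], [14, 2, 8], [64, -8, 112], [-86, -18, 32]]
Take the 3×3 submatrix of O formed by rows 1, 2, 3: [[-2, 0, 4], [-2, 1, -3], [-4, 8, -24]]. Its determinant is (-2)·(1·(-24) - (-3)·8) - 0·((-2)·(-24) - (-3)·(-4)) + 4·((-2)·8 - 1·(-4)) = (-2)·0 - 0·36 + 4·(-12) = -48 ≠ 0.
So rank(O) ≥ 3; since O has 3 columns, rank(O) = 3.
rank(O) = 3 = n, so the pair (A, C) is completely observable.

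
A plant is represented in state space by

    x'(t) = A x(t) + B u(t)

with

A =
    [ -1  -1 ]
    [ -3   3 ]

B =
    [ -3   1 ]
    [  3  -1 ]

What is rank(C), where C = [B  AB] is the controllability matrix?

2

AB = [[0, 0], [18, -6]]
Controllability matrix C = [B  AB] = [[-3, 1, 0, 0], [3, -1, 18, -6]]
Take the 2×2 submatrix of C formed by columns 1, 3: [[-3, 0], [3, 18]]. Its determinant is (-3)·18 - 0·3 = -54 - 0 = -54 ≠ 0.
So rank(C) ≥ 2; since C has 2 rows, rank(C) = 2.
rank(C) = 2 = n, so the pair (A, B) is completely controllable.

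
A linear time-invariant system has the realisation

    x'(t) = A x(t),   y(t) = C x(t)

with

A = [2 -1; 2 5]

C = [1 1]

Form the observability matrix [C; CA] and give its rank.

CA = [[4, 4]]
Observability matrix O = [C; CA] = [[1, 1], [4, 4]]
Every row of O is a scalar multiple of row 1 = [1, 1] (multipliers 1, 4), so the rows span a one-dimensional space.
O ≠ 0, hence rank(O) = 1.
rank(O) = 1 < n = 2, so the pair (A, C) is not completely observable.

1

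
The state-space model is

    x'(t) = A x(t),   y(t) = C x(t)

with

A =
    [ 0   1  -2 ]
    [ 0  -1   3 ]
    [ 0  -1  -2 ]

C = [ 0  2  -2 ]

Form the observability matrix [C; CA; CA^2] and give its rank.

2

CA = [[0, 0, 10]]
CA^2 = [[0, -10, -20]]
Observability matrix O = [C; CA; CA^2] = [[0, 2, -2], [0, 0, 10], [0, -10, -20]]
Column 1 of O is identically zero, so rank(O) ≤ 2.
The 2×2 minor from rows 1, 2, columns 2, 3 is 2·10 - (-2)·0 = 20 - 0 = 20 ≠ 0, so rank(O) = 2.
rank(O) = 2 < n = 3, so the pair (A, C) is not completely observable.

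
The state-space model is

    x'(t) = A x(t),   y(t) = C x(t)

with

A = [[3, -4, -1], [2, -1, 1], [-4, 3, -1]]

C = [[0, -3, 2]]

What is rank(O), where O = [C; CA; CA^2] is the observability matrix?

3

CA = [[-14, 9, -5]]
CA^2 = [[-4, 32, 28]]
Observability matrix O = [C; CA; CA^2] = [[0, -3, 2], [-14, 9, -5], [-4, 32, 28]]
det(O) = 0·(9·28 - (-5)·32) - (-3)·((-14)·28 - (-5)·(-4)) + 2·((-14)·32 - 9·(-4)) = 0·412 - (-3)·(-412) + 2·(-412) = -2060 ≠ 0, so rank(O) = 3.
rank(O) = 3 = n, so the pair (A, C) is completely observable.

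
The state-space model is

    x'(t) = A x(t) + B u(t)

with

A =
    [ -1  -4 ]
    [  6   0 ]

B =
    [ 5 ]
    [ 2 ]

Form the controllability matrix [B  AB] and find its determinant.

176

AB = [[-13], [30]]
Controllability matrix C = [B  AB] = [[5, -13], [2, 30]]
det(C) = 5·30 - (-13)·2 = 150 - (-26) = 176
Since det(C) ≠ 0, rank(C) = 2 and the system is completely controllable.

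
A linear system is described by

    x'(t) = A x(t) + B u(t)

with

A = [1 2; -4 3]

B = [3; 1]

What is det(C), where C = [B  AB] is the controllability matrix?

-32

AB = [[5], [-9]]
Controllability matrix C = [B  AB] = [[3, 5], [1, -9]]
det(C) = 3·(-9) - 5·1 = -27 - 5 = -32
Since det(C) ≠ 0, rank(C) = 2 and the system is completely controllable.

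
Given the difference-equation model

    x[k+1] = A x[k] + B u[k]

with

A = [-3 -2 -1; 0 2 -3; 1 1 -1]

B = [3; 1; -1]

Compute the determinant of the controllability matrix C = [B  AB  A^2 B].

AB = [[-10], [5], [5]]
A^2B = [[15], [-5], [-10]]
Controllability matrix C = [B  AB  A^2B] = [[3, -10, 15], [1, 5, -5], [-1, 5, -10]]
Expanding along the first row, det(C) = 3·(5·(-10) - (-5)·5) - (-10)·(1·(-10) - (-5)·(-1)) + 15·(1·5 - 5·(-1)) = 3·(-25) - (-10)·(-15) + 15·10 = -75
Since det(C) ≠ 0, rank(C) = 3 and the system is completely controllable.

-75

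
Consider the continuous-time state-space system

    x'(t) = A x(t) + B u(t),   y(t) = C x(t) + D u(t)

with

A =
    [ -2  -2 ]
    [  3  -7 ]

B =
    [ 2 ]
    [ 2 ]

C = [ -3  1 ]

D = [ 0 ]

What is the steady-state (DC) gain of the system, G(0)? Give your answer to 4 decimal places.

G(0) = C(-A)^{-1}B + D = -C A^{-1} B + D.
det A = 20, so A^{-1} = (1/20)·adj(A) = [[-7/20, 1/10], [-3/20, -1/10]]
A^{-1} B = [-1/2, -1/2]^T
C A^{-1} B = 1
G(0) = D - C A^{-1} B = 0 - (1) = -1

-1.0000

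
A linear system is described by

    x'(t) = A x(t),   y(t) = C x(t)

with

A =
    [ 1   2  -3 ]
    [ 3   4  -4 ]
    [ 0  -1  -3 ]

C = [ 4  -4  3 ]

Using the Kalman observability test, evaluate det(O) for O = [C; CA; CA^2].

-8261

CA = [[-8, -11, -5]]
CA^2 = [[-41, -55, 83]]
Observability matrix O = [C; CA; CA^2] = [[4, -4, 3], [-8, -11, -5], [-41, -55, 83]]
Expanding along the first row, det(O) = 4·((-11)·83 - (-5)·(-55)) - (-4)·((-8)·83 - (-5)·(-41)) + 3·((-8)·(-55) - (-11)·(-41)) = 4·(-1188) - (-4)·(-869) + 3·(-11) = -8261
Since det(O) ≠ 0, rank(O) = 3 and the system is completely observable.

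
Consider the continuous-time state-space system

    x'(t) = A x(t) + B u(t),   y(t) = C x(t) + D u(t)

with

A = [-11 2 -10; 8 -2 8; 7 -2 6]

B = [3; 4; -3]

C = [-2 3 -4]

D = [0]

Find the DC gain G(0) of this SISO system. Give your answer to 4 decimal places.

20.0000

G(0) = C(-A)^{-1}B + D = -C A^{-1} B + D.
det A = -8, so A^{-1} = (1/-8)·adj(A) = [[-1/2, -1, 1/2], [-1, -1/2, -1], [1/4, 1, -3/4]]
A^{-1} B = [-7, -2, 7]^T
C A^{-1} B = -20
G(0) = D - C A^{-1} B = 0 - (-20) = 20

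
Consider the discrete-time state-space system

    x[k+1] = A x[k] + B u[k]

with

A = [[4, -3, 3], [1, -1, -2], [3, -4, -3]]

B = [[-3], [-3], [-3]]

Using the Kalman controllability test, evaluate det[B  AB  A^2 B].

AB = [[-12], [6], [12]]
A^2B = [[-30], [-42], [-96]]
Controllability matrix C = [B  AB  A^2B] = [[-3, -12, -30], [-3, 6, -42], [-3, 12, -96]]
Expanding along the first row, det(C) = (-3)·(6·(-96) - (-42)·12) - (-12)·((-3)·(-96) - (-42)·(-3)) + (-30)·((-3)·12 - 6·(-3)) = (-3)·(-72) - (-12)·162 + (-30)·(-18) = 2700
Since det(C) ≠ 0, rank(C) = 3 and the system is completely controllable.

2700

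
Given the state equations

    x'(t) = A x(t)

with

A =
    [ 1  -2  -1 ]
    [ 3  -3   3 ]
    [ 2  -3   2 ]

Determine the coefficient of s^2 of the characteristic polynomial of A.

0

Expand det(sI - A) for the 3×3 matrix.
p(s) = s^3 + 10s - 6.
(Check: constant term = det(-A) = (-1)^3 det A = -6; coefficient of s^2 = -tr A = 0.)
The coefficient of s^2 is 0.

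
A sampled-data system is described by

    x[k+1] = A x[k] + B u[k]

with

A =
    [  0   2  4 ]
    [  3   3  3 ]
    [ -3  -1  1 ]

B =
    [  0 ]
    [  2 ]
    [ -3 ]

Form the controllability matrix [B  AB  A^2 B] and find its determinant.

AB = [[-8], [-3], [-5]]
A^2B = [[-26], [-48], [22]]
Controllability matrix C = [B  AB  A^2B] = [[0, -8, -26], [2, -3, -48], [-3, -5, 22]]
Expanding along the first row, det(C) = 0·((-3)·22 - (-48)·(-5)) - (-8)·(2·22 - (-48)·(-3)) + (-26)·(2·(-5) - (-3)·(-3)) = 0·(-306) - (-8)·(-100) + (-26)·(-19) = -306
Since det(C) ≠ 0, rank(C) = 3 and the system is completely controllable.

-306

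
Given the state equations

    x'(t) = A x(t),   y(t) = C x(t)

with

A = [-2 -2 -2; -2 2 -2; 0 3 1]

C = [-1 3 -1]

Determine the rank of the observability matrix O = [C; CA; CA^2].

3

CA = [[-4, 5, -5]]
CA^2 = [[-2, 3, -7]]
Observability matrix O = [C; CA; CA^2] = [[-1, 3, -1], [-4, 5, -5], [-2, 3, -7]]
det(O) = (-1)·(5·(-7) - (-5)·3) - 3·((-4)·(-7) - (-5)·(-2)) + (-1)·((-4)·3 - 5·(-2)) = (-1)·(-20) - 3·18 + (-1)·(-2) = -32 ≠ 0, so rank(O) = 3.
rank(O) = 3 = n, so the pair (A, C) is completely observable.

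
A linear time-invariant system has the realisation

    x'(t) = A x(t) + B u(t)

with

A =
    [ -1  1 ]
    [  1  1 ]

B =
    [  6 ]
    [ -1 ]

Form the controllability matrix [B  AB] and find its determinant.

23

AB = [[-7], [5]]
Controllability matrix C = [B  AB] = [[6, -7], [-1, 5]]
det(C) = 6·5 - (-7)·(-1) = 30 - 7 = 23
Since det(C) ≠ 0, rank(C) = 2 and the system is completely controllable.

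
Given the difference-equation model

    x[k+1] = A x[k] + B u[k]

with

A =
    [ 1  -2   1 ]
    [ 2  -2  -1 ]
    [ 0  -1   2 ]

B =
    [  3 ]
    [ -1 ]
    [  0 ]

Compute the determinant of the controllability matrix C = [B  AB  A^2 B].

AB = [[5], [8], [1]]
A^2B = [[-10], [-7], [-6]]
Controllability matrix C = [B  AB  A^2B] = [[3, 5, -10], [-1, 8, -7], [0, 1, -6]]
Expanding along the first row, det(C) = 3·(8·(-6) - (-7)·1) - 5·((-1)·(-6) - (-7)·0) + (-10)·((-1)·1 - 8·0) = 3·(-41) - 5·6 + (-10)·(-1) = -143
Since det(C) ≠ 0, rank(C) = 3 and the system is completely controllable.

-143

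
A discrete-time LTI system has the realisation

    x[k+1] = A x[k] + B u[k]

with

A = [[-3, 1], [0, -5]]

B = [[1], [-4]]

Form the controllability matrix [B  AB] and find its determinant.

-8

AB = [[-7], [20]]
Controllability matrix C = [B  AB] = [[1, -7], [-4, 20]]
det(C) = 1·20 - (-7)·(-4) = 20 - 28 = -8
Since det(C) ≠ 0, rank(C) = 2 and the system is completely controllable.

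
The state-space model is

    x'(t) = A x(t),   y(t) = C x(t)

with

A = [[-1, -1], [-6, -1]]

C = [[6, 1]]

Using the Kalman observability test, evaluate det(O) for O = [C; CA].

-30

CA = [[-12, -7]]
Observability matrix O = [C; CA] = [[6, 1], [-12, -7]]
det(O) = 6·(-7) - 1·(-12) = -42 - (-12) = -30
Since det(O) ≠ 0, rank(O) = 2 and the system is completely observable.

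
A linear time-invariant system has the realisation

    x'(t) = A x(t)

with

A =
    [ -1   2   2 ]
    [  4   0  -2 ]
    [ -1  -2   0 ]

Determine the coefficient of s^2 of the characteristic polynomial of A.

Expand det(sI - A) for the 3×3 matrix.
p(s) = s^3 + s^2 - 10s + 8.
(Check: constant term = det(-A) = (-1)^3 det A = 8; coefficient of s^2 = -tr A = 1.)
The coefficient of s^2 is 1.

1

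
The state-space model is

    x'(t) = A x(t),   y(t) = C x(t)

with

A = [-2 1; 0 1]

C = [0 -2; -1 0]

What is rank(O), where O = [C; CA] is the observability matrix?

CA = [[0, -2], [2, -1]]
Observability matrix O = [C; CA] = [[0, -2], [-1, 0], [0, -2], [2, -1]]
Take the 2×2 submatrix of O formed by rows 1, 2: [[0, -2], [-1, 0]]. Its determinant is 0·0 - (-2)·(-1) = 0 - 2 = -2 ≠ 0.
So rank(O) ≥ 2; since O has 2 columns, rank(O) = 2.
rank(O) = 2 = n, so the pair (A, C) is completely observable.

2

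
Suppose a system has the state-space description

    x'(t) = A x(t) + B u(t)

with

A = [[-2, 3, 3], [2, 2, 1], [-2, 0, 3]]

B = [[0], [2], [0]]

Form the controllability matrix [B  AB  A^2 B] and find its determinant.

AB = [[6], [4], [0]]
A^2B = [[0], [20], [-12]]
Controllability matrix C = [B  AB  A^2B] = [[0, 6, 0], [2, 4, 20], [0, 0, -12]]
Expanding along the first row, det(C) = 0·(4·(-12) - 20·0) - 6·(2·(-12) - 20·0) + 0·(2·0 - 4·0) = 0·(-48) - 6·(-24) + 0·0 = 144
Since det(C) ≠ 0, rank(C) = 3 and the system is completely controllable.

144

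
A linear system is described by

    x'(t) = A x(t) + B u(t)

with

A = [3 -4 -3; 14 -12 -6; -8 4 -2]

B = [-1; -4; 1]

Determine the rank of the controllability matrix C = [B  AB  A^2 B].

AB = [[10], [28], [-10]]
A^2B = [[-52], [-136], [52]]
Controllability matrix C = [B  AB  A^2B] = [[-1, 10, -52], [-4, 28, -136], [1, -10, 52]]
The rows r1, r2, r3 of C are linearly dependent: r1 + r3 = 0 (check each entry), so rank(C) ≤ 2.
The 2×2 minor from rows 1, 2, columns 1, 2 is (-1)·28 - 10·(-4) = -28 - (-40) = 12 ≠ 0, so rank(C) = 2.
rank(C) = 2 < n = 3, so the pair (A, B) is not completely controllable.

2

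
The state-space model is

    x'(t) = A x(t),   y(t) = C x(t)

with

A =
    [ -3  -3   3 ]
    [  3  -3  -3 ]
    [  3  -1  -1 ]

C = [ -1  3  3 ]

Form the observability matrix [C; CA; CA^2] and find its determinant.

-4248

CA = [[21, -9, -15]]
CA^2 = [[-135, -21, 105]]
Observability matrix O = [C; CA; CA^2] = [[-1, 3, 3], [21, -9, -15], [-135, -21, 105]]
Expanding along the first row, det(O) = (-1)·((-9)·105 - (-15)·(-21)) - 3·(21·105 - (-15)·(-135)) + 3·(21·(-21) - (-9)·(-135)) = (-1)·(-1260) - 3·180 + 3·(-1656) = -4248
Since det(O) ≠ 0, rank(O) = 3 and the system is completely observable.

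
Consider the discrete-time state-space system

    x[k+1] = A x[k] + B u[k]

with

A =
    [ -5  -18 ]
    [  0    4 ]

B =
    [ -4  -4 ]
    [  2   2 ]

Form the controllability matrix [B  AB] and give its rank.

1

AB = [[-16, -16], [8, 8]]
Controllability matrix C = [B  AB] = [[-4, -4, -16, -16], [2, 2, 8, 8]]
Every column of C is a scalar multiple of column 1 = [-4, 2] (multipliers 1, 1, 4, 4), so the columns span a one-dimensional space.
C ≠ 0, hence rank(C) = 1.
rank(C) = 1 < n = 2, so the pair (A, B) is not completely controllable.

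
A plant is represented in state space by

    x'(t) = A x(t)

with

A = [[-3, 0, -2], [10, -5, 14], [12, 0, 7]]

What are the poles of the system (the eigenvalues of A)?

-5, 1, 3

det(sI - A) = s^3 - (tr A)s^2 + (M11 + M22 + M33)s - det A, where Mii is the 2×2 principal minor of A obtained by deleting row i and column i.
tr A = (-3) + (-5) + 7 = -1; M11 = (-5)·7 - 14·0 = -35 - 0 = -35; M22 = (-3)·7 - (-2)·12 = -21 - (-24) = 3; M33 = (-3)·(-5) - 0·10 = 15 - 0 = 15; sum of minors = -17.
det A = (-3)·((-5)·7 - 14·0) - 0·(10·7 - 14·12) + (-2)·(10·0 - (-5)·12) = (-3)·(-35) - 0·(-98) + (-2)·60 = -15.
So p(s) = det(sI - A) = s^3 + s^2 - 17s + 15.
Rational-root test: any integer root divides 15. Testing small divisors, s = 1 works: p(1) = 1 + 1 + (-17) + 15 = 0, so (s - 1) is a factor.
Dividing, p(s) = (s - 1)(s^2 + 2s - 15).
Factor s^2 + 2s - 15: two numbers with sum -2 and product -15 are 3 and -5, so s^2 + 2s - 15 = (s - 3)(s + 5).
Hence p(s) = (s - 3) (s - 1) (s + 5), with roots -5, 1, 3.
At least one eigenvalue has non-negative real part, so the system is not asymptotically stable.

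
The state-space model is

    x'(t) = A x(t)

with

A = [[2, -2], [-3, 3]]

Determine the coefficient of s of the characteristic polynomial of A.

-5

For a 2×2 matrix, det(sI - A) = s^2 - (tr A)s + det A.
tr A = 5, det A = 0.
So p(s) = s^2 - 5s.
The coefficient of s is -5.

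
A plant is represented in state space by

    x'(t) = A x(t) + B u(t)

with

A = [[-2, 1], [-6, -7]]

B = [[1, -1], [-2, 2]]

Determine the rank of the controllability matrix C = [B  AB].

AB = [[-4, 4], [8, -8]]
Controllability matrix C = [B  AB] = [[1, -1, -4, 4], [-2, 2, 8, -8]]
Every column of C is a scalar multiple of column 1 = [1, -2] (multipliers 1, -1, -4, 4), so the columns span a one-dimensional space.
C ≠ 0, hence rank(C) = 1.
rank(C) = 1 < n = 2, so the pair (A, B) is not completely controllable.

1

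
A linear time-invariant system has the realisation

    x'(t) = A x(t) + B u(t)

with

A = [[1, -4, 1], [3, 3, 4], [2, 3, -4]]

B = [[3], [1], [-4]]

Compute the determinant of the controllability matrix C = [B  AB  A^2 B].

AB = [[-5], [-4], [25]]
A^2B = [[36], [73], [-122]]
Controllability matrix C = [B  AB  A^2B] = [[3, -5, 36], [1, -4, 73], [-4, 25, -122]]
Expanding along the first row, det(C) = 3·((-4)·(-122) - 73·25) - (-5)·(1·(-122) - 73·(-4)) + 36·(1·25 - (-4)·(-4)) = 3·(-1337) - (-5)·170 + 36·9 = -2837
Since det(C) ≠ 0, rank(C) = 3 and the system is completely controllable.

-2837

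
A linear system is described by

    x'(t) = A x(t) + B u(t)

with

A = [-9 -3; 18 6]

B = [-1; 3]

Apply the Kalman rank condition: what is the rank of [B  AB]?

1

AB = [[0], [0]]
Controllability matrix C = [B  AB] = [[-1, 0], [3, 0]]
Every column of C is a scalar multiple of column 1 = [-1, 3] (multipliers 1, 0), so the columns span a one-dimensional space.
C ≠ 0, hence rank(C) = 1.
rank(C) = 1 < n = 2, so the pair (A, B) is not completely controllable.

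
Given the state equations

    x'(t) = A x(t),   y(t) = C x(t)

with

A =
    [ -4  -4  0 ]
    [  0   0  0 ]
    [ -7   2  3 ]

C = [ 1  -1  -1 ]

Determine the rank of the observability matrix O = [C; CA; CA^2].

2

CA = [[3, -6, -3]]
CA^2 = [[9, -18, -9]]
Observability matrix O = [C; CA; CA^2] = [[1, -1, -1], [3, -6, -3], [9, -18, -9]]
The columns c1, c2, c3 of O are linearly dependent: c1 + c3 = 0 (check each entry), so rank(O) ≤ 2.
The 2×2 minor from rows 1, 2, columns 1, 2 is 1·(-6) - (-1)·3 = -6 - (-3) = -3 ≠ 0, so rank(O) = 2.
rank(O) = 2 < n = 3, so the pair (A, C) is not completely observable.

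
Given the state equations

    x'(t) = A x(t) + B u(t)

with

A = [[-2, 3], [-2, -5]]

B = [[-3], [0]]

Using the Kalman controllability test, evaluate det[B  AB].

AB = [[6], [6]]
Controllability matrix C = [B  AB] = [[-3, 6], [0, 6]]
det(C) = (-3)·6 - 6·0 = -18 - 0 = -18
Since det(C) ≠ 0, rank(C) = 2 and the system is completely controllable.

-18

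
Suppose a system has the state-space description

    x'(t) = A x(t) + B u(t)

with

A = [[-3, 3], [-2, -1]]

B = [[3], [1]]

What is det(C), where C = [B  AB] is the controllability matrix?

-15

AB = [[-6], [-7]]
Controllability matrix C = [B  AB] = [[3, -6], [1, -7]]
det(C) = 3·(-7) - (-6)·1 = -21 - (-6) = -15
Since det(C) ≠ 0, rank(C) = 2 and the system is completely controllable.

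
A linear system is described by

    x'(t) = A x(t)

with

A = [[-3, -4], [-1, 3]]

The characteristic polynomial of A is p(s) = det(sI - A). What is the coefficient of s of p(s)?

For a 2×2 matrix, det(sI - A) = s^2 - (tr A)s + det A.
tr A = 0, det A = -13.
So p(s) = s^2 - 13.
The coefficient of s is 0.

0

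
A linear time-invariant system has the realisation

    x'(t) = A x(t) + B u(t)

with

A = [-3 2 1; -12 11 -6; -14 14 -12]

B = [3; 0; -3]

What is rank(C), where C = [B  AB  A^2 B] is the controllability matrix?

AB = [[-12], [-18], [-6]]
A^2B = [[-6], [-18], [-12]]
Controllability matrix C = [B  AB  A^2B] = [[3, -12, -6], [0, -18, -18], [-3, -6, -12]]
The rows r1, r2, r3 of C are linearly dependent: r1 - r2 + r3 = 0 (check each entry), so rank(C) ≤ 2.
The 2×2 minor from rows 1, 2, columns 1, 2 is 3·(-18) - (-12)·0 = -54 - 0 = -54 ≠ 0, so rank(C) = 2.
rank(C) = 2 < n = 3, so the pair (A, B) is not completely controllable.

2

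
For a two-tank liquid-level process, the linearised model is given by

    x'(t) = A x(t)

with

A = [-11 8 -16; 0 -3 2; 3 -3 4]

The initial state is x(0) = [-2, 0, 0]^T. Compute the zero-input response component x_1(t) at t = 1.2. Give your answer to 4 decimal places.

0.1441

det(sI - A) = s^3 - (tr A)s^2 + (M11 + M22 + M33)s - det A, where Mii is the 2×2 principal minor of A obtained by deleting row i and column i.
tr A = (-11) + (-3) + 4 = -10; M11 = (-3)·4 - 2·(-3) = -12 - (-6) = -6; M22 = (-11)·4 - (-16)·3 = -44 - (-48) = 4; M33 = (-11)·(-3) - 8·0 = 33 - 0 = 33; sum of minors = 31.
det A = (-11)·((-3)·4 - 2·(-3)) - 8·(0·4 - 2·3) + (-16)·(0·(-3) - (-3)·3) = (-11)·(-6) - 8·(-6) + (-16)·9 = -30.
So p(s) = det(sI - A) = s^3 + 10s^2 + 31s + 30.
Rational-root test: any integer root divides 30. Testing small divisors, s = -2 works: p(-2) = -8 + 40 + (-62) + 30 = 0, so (s + 2) is a factor.
Dividing, p(s) = (s + 2)(s^2 + 8s + 15).
Factor s^2 + 8s + 15: two numbers with sum -8 and product 15 are -3 and -5, so s^2 + 8s + 15 = (s + 3)(s + 5).
Hence p(s) = (s + 2) (s + 3) (s + 5), with roots -5, -3, -2.
The eigenvalues -5, -3, -2 are distinct and real, so A is diagonalisable and x(t) = e^{At} x(0) = V diag(e^{λ_i t}) V^{-1} x(0), where the columns of V are the eigenvectors.
λ = -5: A - (-5)I = [[-6, 8, -16], [0, 2, 2], [3, -3, 9]]. v must be orthogonal to every row; (row 1) × (row 2) = [48, 12, -12], so take v_1 = [4, 1, -1]^T.
λ = -3: A - (-3)I = [[-8, 8, -16], [0, 0, 2], [3, -3, 7]]. v must be orthogonal to every row; (row 1) × (row 2) = [16, 16, 0], so take v_2 = [-1, -1, 0]^T.
λ = -2: A - (-2)I = [[-9, 8, -16], [0, -1, 2], [3, -3, 6]]. v must be orthogonal to every row; (row 1) × (row 2) = [0, 18, 9], so take v_3 = [0, 2, 1]^T.
V = [v_1 v_2 v_3] = [[4, -1, 0], [1, -1, 2], [-1, 0, 1]] has det V = -1, so V^{-1} = adj(V)/det V = [[1, -1, 2], [3, -4, 8], [1, -1, 3]].
Modal coordinates z(0) = V^{-1} x(0): 1·(-2) + (-1)·0 + 2·0 = -2; 3·(-2) + (-4)·0 + 8·0 = -6; 1·(-2) + (-1)·0 + 3·0 = -2; so z(0) = [-2, -6, -2]^T.
x_1(t) = Σ_i (v_i)_1 · z_i(0) · e^{λ_i t} (row 1 of V times the modal terms).
x_1(1.2) = 4·(-2)·e^{-5·1.2} + (-1)·(-6)·e^{-3·1.2} + 0·(-2)·e^{-2·1.2} = (-8)·0.002479 + 6·0.027324 + 0·0.090718 = 0.1441.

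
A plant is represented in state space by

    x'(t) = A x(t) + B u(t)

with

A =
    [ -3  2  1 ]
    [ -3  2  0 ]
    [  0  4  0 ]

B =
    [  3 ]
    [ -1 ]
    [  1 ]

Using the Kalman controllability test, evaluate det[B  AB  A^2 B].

1968

AB = [[-10], [-11], [-4]]
A^2B = [[4], [8], [-44]]
Controllability matrix C = [B  AB  A^2B] = [[3, -10, 4], [-1, -11, 8], [1, -4, -44]]
Expanding along the first row, det(C) = 3·((-11)·(-44) - 8·(-4)) - (-10)·((-1)·(-44) - 8·1) + 4·((-1)·(-4) - (-11)·1) = 3·516 - (-10)·36 + 4·15 = 1968
Since det(C) ≠ 0, rank(C) = 3 and the system is completely controllable.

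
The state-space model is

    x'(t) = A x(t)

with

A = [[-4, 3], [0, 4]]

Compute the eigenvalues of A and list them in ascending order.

-4, 4

det(sI - A) = s^2 - (tr A)s + det A, with tr A = (-4) + 4 = 0 and det A = (-4)·4 - 3·0 = -16 - 0 = -16.
So p(s) = det(sI - A) = s^2 - 16.
Factor s^2 - 16: two numbers with sum 0 and product -16 are 4 and -4, so s^2 - 16 = (s - 4)(s + 4).
Hence p(s) = (s - 4) (s + 4), with roots -4, 4.
At least one eigenvalue has non-negative real part, so the system is not asymptotically stable.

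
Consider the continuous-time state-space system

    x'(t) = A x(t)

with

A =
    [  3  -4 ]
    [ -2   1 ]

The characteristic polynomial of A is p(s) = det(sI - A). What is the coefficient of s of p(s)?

-4

For a 2×2 matrix, det(sI - A) = s^2 - (tr A)s + det A.
tr A = 4, det A = -5.
So p(s) = s^2 - 4s - 5.
The coefficient of s is -4.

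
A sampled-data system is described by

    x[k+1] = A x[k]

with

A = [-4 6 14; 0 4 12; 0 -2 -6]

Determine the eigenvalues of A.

-4, -2, 0

det(zI - A) = z^3 - (tr A)z^2 + (M11 + M22 + M33)z - det A, where Mii is the 2×2 principal minor of A obtained by deleting row i and column i.
tr A = (-4) + 4 + (-6) = -6; M11 = 4·(-6) - 12·(-2) = -24 - (-24) = 0; M22 = (-4)·(-6) - 14·0 = 24 - 0 = 24; M33 = (-4)·4 - 6·0 = -16 - 0 = -16; sum of minors = 8.
det A = (-4)·(4·(-6) - 12·(-2)) - 6·(0·(-6) - 12·0) + 14·(0·(-2) - 4·0) = (-4)·0 - 6·0 + 14·0 = 0.
So p(z) = det(zI - A) = z^3 + 6z^2 + 8z.
The constant term is 0, so p(z) = z(z^2 + 6z + 8).
Factor z^2 + 6z + 8: two numbers with sum -6 and product 8 are -2 and -4, so z^2 + 6z + 8 = (z + 2)(z + 4).
Hence p(z) = z (z + 2) (z + 4), with roots -4, -2, 0.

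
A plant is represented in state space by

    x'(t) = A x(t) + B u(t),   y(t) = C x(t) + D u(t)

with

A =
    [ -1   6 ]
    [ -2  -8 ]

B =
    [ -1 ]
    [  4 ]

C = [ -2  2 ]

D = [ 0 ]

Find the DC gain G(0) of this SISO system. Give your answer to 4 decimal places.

-1.0000

G(0) = C(-A)^{-1}B + D = -C A^{-1} B + D.
det A = 20, so A^{-1} = (1/20)·adj(A) = [[-2/5, -3/10], [1/10, -1/20]]
A^{-1} B = [-4/5, -3/10]^T
C A^{-1} B = 1
G(0) = D - C A^{-1} B = 0 - (1) = -1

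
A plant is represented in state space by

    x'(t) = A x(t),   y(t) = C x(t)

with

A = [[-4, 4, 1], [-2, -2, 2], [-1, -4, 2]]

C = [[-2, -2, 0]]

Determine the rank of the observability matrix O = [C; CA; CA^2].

3

CA = [[12, -4, -6]]
CA^2 = [[-34, 80, -8]]
Observability matrix O = [C; CA; CA^2] = [[-2, -2, 0], [12, -4, -6], [-34, 80, -8]]
det(O) = (-2)·((-4)·(-8) - (-6)·80) - (-2)·(12·(-8) - (-6)·(-34)) + 0·(12·80 - (-4)·(-34)) = (-2)·512 - (-2)·(-300) + 0·824 = -1624 ≠ 0, so rank(O) = 3.
rank(O) = 3 = n, so the pair (A, C) is completely observable.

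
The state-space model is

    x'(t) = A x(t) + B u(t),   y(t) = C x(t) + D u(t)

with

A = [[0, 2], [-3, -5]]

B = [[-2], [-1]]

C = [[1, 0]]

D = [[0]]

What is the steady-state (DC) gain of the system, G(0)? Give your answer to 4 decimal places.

G(0) = C(-A)^{-1}B + D = -C A^{-1} B + D.
det A = 6, so A^{-1} = (1/6)·adj(A) = [[-5/6, -1/3], [1/2, 0]]
A^{-1} B = [2, -1]^T
C A^{-1} B = 2
G(0) = D - C A^{-1} B = 0 - (2) = -2

-2.0000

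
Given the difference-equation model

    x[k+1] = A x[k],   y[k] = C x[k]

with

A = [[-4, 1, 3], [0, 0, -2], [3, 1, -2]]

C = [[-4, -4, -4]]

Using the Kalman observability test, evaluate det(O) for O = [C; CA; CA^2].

CA = [[4, -8, 4]]
CA^2 = [[-4, 8, 20]]
Observability matrix O = [C; CA; CA^2] = [[-4, -4, -4], [4, -8, 4], [-4, 8, 20]]
Expanding along the first row, det(O) = (-4)·((-8)·20 - 4·8) - (-4)·(4·20 - 4·(-4)) + (-4)·(4·8 - (-8)·(-4)) = (-4)·(-192) - (-4)·96 + (-4)·0 = 1152
Since det(O) ≠ 0, rank(O) = 3 and the system is completely observable.

1152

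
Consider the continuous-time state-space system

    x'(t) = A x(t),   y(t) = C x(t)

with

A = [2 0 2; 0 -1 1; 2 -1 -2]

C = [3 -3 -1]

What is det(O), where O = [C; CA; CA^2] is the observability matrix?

CA = [[4, 4, 5]]
CA^2 = [[18, -9, 2]]
Observability matrix O = [C; CA; CA^2] = [[3, -3, -1], [4, 4, 5], [18, -9, 2]]
Expanding along the first row, det(O) = 3·(4·2 - 5·(-9)) - (-3)·(4·2 - 5·18) + (-1)·(4·(-9) - 4·18) = 3·53 - (-3)·(-82) + (-1)·(-108) = 21
Since det(O) ≠ 0, rank(O) = 3 and the system is completely observable.

21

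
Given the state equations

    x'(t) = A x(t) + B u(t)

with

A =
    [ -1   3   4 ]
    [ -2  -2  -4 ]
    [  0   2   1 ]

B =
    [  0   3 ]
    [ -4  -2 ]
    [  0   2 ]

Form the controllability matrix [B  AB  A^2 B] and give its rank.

AB = [[-12, -1], [8, -10], [-8, -2]]
A^2B = [[4, -37], [40, 30], [8, -22]]
Controllability matrix C = [B  AB  A^2B] = [[0, 3, -12, -1, 4, -37], [-4, -2, 8, -10, 40, 30], [0, 2, -8, -2, 8, -22]]
Take the 3×3 submatrix of C formed by columns 1, 2, 4: [[0, 3, -1], [-4, -2, -10], [0, 2, -2]]. Its determinant is 0·((-2)·(-2) - (-10)·2) - 3·((-4)·(-2) - (-10)·0) + (-1)·((-4)·2 - (-2)·0) = 0·24 - 3·8 + (-1)·(-8) = -16 ≠ 0.
So rank(C) ≥ 3; since C has 3 rows, rank(C) = 3.
rank(C) = 3 = n, so the pair (A, B) is completely controllable.

3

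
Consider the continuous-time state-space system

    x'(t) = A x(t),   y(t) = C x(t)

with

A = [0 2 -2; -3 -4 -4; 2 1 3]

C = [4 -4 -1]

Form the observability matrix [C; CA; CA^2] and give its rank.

3

CA = [[10, 23, 5]]
CA^2 = [[-59, -67, -97]]
Observability matrix O = [C; CA; CA^2] = [[4, -4, -1], [10, 23, 5], [-59, -67, -97]]
det(O) = 4·(23·(-97) - 5·(-67)) - (-4)·(10·(-97) - 5·(-59)) + (-1)·(10·(-67) - 23·(-59)) = 4·(-1896) - (-4)·(-675) + (-1)·687 = -10971 ≠ 0, so rank(O) = 3.
rank(O) = 3 = n, so the pair (A, C) is completely observable.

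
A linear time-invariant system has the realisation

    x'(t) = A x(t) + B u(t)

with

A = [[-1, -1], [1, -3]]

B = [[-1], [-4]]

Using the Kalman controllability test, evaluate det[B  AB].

9

AB = [[5], [11]]
Controllability matrix C = [B  AB] = [[-1, 5], [-4, 11]]
det(C) = (-1)·11 - 5·(-4) = -11 - (-20) = 9
Since det(C) ≠ 0, rank(C) = 2 and the system is completely controllable.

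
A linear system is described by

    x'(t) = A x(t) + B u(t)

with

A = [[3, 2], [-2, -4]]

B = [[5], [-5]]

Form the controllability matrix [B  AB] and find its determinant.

AB = [[5], [10]]
Controllability matrix C = [B  AB] = [[5, 5], [-5, 10]]
det(C) = 5·10 - 5·(-5) = 50 - (-25) = 75
Since det(C) ≠ 0, rank(C) = 2 and the system is completely controllable.

75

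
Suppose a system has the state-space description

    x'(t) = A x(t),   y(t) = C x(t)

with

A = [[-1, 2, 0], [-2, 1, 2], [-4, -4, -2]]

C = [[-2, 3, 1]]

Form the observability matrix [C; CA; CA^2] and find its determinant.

CA = [[-8, -5, 4]]
CA^2 = [[2, -37, -18]]
Observability matrix O = [C; CA; CA^2] = [[-2, 3, 1], [-8, -5, 4], [2, -37, -18]]
Expanding along the first row, det(O) = (-2)·((-5)·(-18) - 4·(-37)) - 3·((-8)·(-18) - 4·2) + 1·((-8)·(-37) - (-5)·2) = (-2)·238 - 3·136 + 1·306 = -578
Since det(O) ≠ 0, rank(O) = 3 and the system is completely observable.

-578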